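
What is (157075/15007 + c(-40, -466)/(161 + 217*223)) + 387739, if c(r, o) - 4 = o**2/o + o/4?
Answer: 565043910142693/1457239728 ≈ 3.8775e+5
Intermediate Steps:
c(r, o) = 4 + 5*o/4 (c(r, o) = 4 + (o**2/o + o/4) = 4 + (o + o*(1/4)) = 4 + (o + o/4) = 4 + 5*o/4)
(157075/15007 + c(-40, -466)/(161 + 217*223)) + 387739 = (157075/15007 + (4 + (5/4)*(-466))/(161 + 217*223)) + 387739 = (157075*(1/15007) + (4 - 1165/2)/(161 + 48391)) + 387739 = (157075/15007 - 1157/2/48552) + 387739 = (157075/15007 - 1157/2*1/48552) + 387739 = (157075/15007 - 1157/97104) + 387739 = 15235247701/1457239728 + 387739 = 565043910142693/1457239728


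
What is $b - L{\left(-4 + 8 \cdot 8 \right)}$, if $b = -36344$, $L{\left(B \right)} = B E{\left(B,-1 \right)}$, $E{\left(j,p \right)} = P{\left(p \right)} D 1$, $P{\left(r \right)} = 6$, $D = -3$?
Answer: $-35264$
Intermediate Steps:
$E{\left(j,p \right)} = -18$ ($E{\left(j,p \right)} = 6 \left(-3\right) 1 = \left(-18\right) 1 = -18$)
$L{\left(B \right)} = - 18 B$ ($L{\left(B \right)} = B \left(-18\right) = - 18 B$)
$b - L{\left(-4 + 8 \cdot 8 \right)} = -36344 - - 18 \left(-4 + 8 \cdot 8\right) = -36344 - - 18 \left(-4 + 64\right) = -36344 - \left(-18\right) 60 = -36344 - -1080 = -36344 + 1080 = -35264$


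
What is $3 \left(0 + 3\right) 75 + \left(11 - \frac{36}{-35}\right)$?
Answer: $\frac{24046}{35} \approx 687.03$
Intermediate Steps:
$3 \left(0 + 3\right) 75 + \left(11 - \frac{36}{-35}\right) = 3 \cdot 3 \cdot 75 + \left(11 - - \frac{36}{35}\right) = 9 \cdot 75 + \left(11 + \frac{36}{35}\right) = 675 + \frac{421}{35} = \frac{24046}{35}$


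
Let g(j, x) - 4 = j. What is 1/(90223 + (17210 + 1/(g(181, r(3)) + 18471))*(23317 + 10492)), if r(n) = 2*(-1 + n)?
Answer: 18656/10856730749937 ≈ 1.7184e-9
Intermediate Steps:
r(n) = -2 + 2*n
g(j, x) = 4 + j
1/(90223 + (17210 + 1/(g(181, r(3)) + 18471))*(23317 + 10492)) = 1/(90223 + (17210 + 1/((4 + 181) + 18471))*(23317 + 10492)) = 1/(90223 + (17210 + 1/(185 + 18471))*33809) = 1/(90223 + (17210 + 1/18656)*33809) = 1/(90223 + (321069761/18656)*33809) = 1/(90223 + 10855047549649/18656) = 1/(10856730749937/18656) = 18656/10856730749937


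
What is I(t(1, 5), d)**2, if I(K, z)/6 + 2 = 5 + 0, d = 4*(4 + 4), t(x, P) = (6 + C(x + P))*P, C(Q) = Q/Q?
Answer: 324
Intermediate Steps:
C(Q) = 1
t(x, P) = 7*P (t(x, P) = (6 + 1)*P = 7*P)
d = 32 (d = 4*8 = 32)
I(K, z) = 18 (I(K, z) = -12 + 6*(5 + 0) = -12 + 6*5 = -12 + 30 = 18)
I(t(1, 5), d)**2 = 18**2 = 324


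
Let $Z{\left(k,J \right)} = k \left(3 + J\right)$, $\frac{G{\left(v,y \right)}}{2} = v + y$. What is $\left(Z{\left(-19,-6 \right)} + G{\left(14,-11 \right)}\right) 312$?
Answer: $19656$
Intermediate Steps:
$G{\left(v,y \right)} = 2 v + 2 y$ ($G{\left(v,y \right)} = 2 \left(v + y\right) = 2 v + 2 y$)
$\left(Z{\left(-19,-6 \right)} + G{\left(14,-11 \right)}\right) 312 = \left(- 19 \left(3 - 6\right) + \left(2 \cdot 14 + 2 \left(-11\right)\right)\right) 312 = \left(\left(-19\right) \left(-3\right) + \left(28 - 22\right)\right) 312 = \left(57 + 6\right) 312 = 63 \cdot 312 = 19656$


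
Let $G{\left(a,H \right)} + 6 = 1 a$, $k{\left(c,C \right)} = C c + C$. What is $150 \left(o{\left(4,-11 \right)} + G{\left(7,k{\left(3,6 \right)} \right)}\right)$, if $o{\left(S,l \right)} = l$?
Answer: $-1500$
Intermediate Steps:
$k{\left(c,C \right)} = C + C c$
$G{\left(a,H \right)} = -6 + a$ ($G{\left(a,H \right)} = -6 + 1 a = -6 + a$)
$150 \left(o{\left(4,-11 \right)} + G{\left(7,k{\left(3,6 \right)} \right)}\right) = 150 \left(-11 + \left(-6 + 7\right)\right) = 150 \left(-11 + 1\right) = 150 \left(-10\right) = -1500$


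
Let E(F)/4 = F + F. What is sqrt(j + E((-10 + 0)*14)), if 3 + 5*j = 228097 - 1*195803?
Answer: sqrt(133455)/5 ≈ 73.063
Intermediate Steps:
E(F) = 8*F (E(F) = 4*(F + F) = 4*(2*F) = 8*F)
j = 32291/5 (j = -3/5 + (228097 - 1*195803)/5 = -3/5 + (228097 - 195803)/5 = -3/5 + (1/5)*32294 = -3/5 + 32294/5 = 32291/5 ≈ 6458.2)
sqrt(j + E((-10 + 0)*14)) = sqrt(32291/5 + 8*((-10 + 0)*14)) = sqrt(32291/5 + 8*(-10*14)) = sqrt(32291/5 + 8*(-140)) = sqrt(32291/5 - 1120) = sqrt(26691/5) = sqrt(133455)/5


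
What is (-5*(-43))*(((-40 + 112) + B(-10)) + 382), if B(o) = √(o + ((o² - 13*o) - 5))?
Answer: 97610 + 215*√215 ≈ 1.0076e+5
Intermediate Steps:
B(o) = √(-5 + o² - 12*o) (B(o) = √(o + (-5 + o² - 13*o)) = √(-5 + o² - 12*o))
(-5*(-43))*(((-40 + 112) + B(-10)) + 382) = (-5*(-43))*(((-40 + 112) + √(-5 + (-10)² - 12*(-10))) + 382) = 215*((72 + √(-5 + 100 + 120)) + 382) = 215*((72 + √215) + 382) = 215*(454 + √215) = 97610 + 215*√215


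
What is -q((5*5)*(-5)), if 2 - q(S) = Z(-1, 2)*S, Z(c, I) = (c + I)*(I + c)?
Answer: -127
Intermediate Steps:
Z(c, I) = (I + c)² (Z(c, I) = (I + c)*(I + c) = (I + c)²)
q(S) = 2 - S (q(S) = 2 - (2 - 1)²*S = 2 - 1²*S = 2 - S)
-q((5*5)*(-5)) = -(2 - 5*5*(-5)) = -(2 - 25*(-5)) = -(2 - 1*(-125)) = -(2 + 125) = -1*127 = -127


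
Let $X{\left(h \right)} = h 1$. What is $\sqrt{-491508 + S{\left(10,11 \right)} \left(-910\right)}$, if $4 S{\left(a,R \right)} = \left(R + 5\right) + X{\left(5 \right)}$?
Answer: $\frac{i \sqrt{1985142}}{2} \approx 704.48 i$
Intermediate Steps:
$X{\left(h \right)} = h$
$S{\left(a,R \right)} = \frac{5}{2} + \frac{R}{4}$ ($S{\left(a,R \right)} = \frac{\left(R + 5\right) + 5}{4} = \frac{\left(5 + R\right) + 5}{4} = \frac{10 + R}{4} = \frac{5}{2} + \frac{R}{4}$)
$\sqrt{-491508 + S{\left(10,11 \right)} \left(-910\right)} = \sqrt{-491508 + \left(\frac{5}{2} + \frac{1}{4} \cdot 11\right) \left(-910\right)} = \sqrt{-491508 + \left(\frac{5}{2} + \frac{11}{4}\right) \left(-910\right)} = \sqrt{-491508 + \frac{21}{4} \left(-910\right)} = \sqrt{-491508 - \frac{9555}{2}} = \sqrt{- \frac{992571}{2}} = \frac{i \sqrt{1985142}}{2}$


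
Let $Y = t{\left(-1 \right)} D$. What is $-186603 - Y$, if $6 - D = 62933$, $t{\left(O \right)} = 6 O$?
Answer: $-564165$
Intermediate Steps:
$D = -62927$ ($D = 6 - 62933 = -62927$)
$Y = 377562$ ($Y = 6 \left(-1\right) \left(-62927\right) = \left(-6\right) \left(-62927\right) = 377562$)
$-186603 - Y = -186603 - 377562 = -564165$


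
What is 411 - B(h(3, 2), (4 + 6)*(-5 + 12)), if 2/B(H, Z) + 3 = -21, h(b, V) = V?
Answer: 4933/12 ≈ 411.08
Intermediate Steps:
B(H, Z) = -1/12 (B(H, Z) = 2/(-3 - 21) = 2/(-24) = 2*(-1/24) = -1/12)
411 - B(h(3, 2), (4 + 6)*(-5 + 12)) = 411 - 1*(-1/12) = 411 + 1/12 = 4933/12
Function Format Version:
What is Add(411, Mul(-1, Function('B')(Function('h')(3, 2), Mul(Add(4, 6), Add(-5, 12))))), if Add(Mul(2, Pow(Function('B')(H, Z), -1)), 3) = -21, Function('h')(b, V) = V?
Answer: Rational(4933, 12) ≈ 411.08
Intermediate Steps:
Function('B')(H, Z) = Rational(-1, 12) (Function('B')(H, Z) = Mul(2, Pow(Add(-3, -21), -1)) = Mul(2, Pow(-24, -1)) = Mul(2, Rational(-1, 24)) = Rational(-1, 12))
Add(411, Mul(-1, Function('B')(Function('h')(3, 2), Mul(Add(4, 6), Add(-5, 12))))) = Add(411, Mul(-1, Rational(-1, 12))) = Add(411, Rational(1, 12)) = Rational(4933, 12)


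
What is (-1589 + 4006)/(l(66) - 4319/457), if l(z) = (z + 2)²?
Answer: 1104569/2108849 ≈ 0.52378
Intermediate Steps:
l(z) = (2 + z)²
(-1589 + 4006)/(l(66) - 4319/457) = (-1589 + 4006)/((2 + 66)² - 4319/457) = 2417/(68² - 4319*1/457) = 2417/(4624 - 4319/457) = 2417/(2108849/457) = 2417*(457/2108849) = 1104569/2108849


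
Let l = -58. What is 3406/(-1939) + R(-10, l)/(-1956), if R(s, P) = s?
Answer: -3321373/1896342 ≈ -1.7515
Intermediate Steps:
3406/(-1939) + R(-10, l)/(-1956) = 3406/(-1939) - 10/(-1956) = 3406*(-1/1939) - 10*(-1/1956) = -3406/1939 + 5/978 = -3321373/1896342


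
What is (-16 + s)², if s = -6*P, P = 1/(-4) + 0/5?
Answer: 841/4 ≈ 210.25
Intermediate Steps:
P = -¼ (P = 1*(-¼) + 0*(⅕) = -¼ + 0 = -¼ ≈ -0.25000)
s = 3/2 (s = -6*(-¼) = 3/2 ≈ 1.5000)
(-16 + s)² = (-16 + 3/2)² = (-29/2)² = 841/4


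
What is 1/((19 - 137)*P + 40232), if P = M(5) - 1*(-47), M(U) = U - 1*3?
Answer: 1/34450 ≈ 2.9028e-5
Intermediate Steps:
M(U) = -3 + U (M(U) = U - 3 = -3 + U)
P = 49 (P = (-3 + 5) - 1*(-47) = 2 + 47 = 49)
1/((19 - 137)*P + 40232) = 1/((19 - 137)*49 + 40232) = 1/(-118*49 + 40232) = 1/(-5782 + 40232) = 1/34450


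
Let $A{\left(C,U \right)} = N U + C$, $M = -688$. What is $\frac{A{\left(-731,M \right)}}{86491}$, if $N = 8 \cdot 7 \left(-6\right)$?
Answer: $\frac{230437}{86491} \approx 2.6643$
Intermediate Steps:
$N = -336$ ($N = 56 \left(-6\right) = -336$)
$A{\left(C,U \right)} = C - 336 U$ ($A{\left(C,U \right)} = - 336 U + C = C - 336 U$)
$\frac{A{\left(-731,M \right)}}{86491} = \frac{-731 - -231168}{86491} = \left(-731 + 231168\right) \frac{1}{86491} = 230437 \cdot \frac{1}{86491} = \frac{230437}{86491}$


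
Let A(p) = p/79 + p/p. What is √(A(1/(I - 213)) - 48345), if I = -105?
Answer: I*√30510617977218/25122 ≈ 219.87*I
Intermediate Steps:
A(p) = 1 + p/79 (A(p) = p*(1/79) + 1 = p/79 + 1 = 1 + p/79)
√(A(1/(I - 213)) - 48345) = √((1 + 1/(79*(-105 - 213))) - 48345) = √((1 + (1/79)/(-318)) - 48345) = √((1 + (1/79)*(-1/318)) - 48345) = √((1 - 1/25122) - 48345) = √(25121/25122 - 48345) = √(-1214497969/25122) = I*√30510617977218/25122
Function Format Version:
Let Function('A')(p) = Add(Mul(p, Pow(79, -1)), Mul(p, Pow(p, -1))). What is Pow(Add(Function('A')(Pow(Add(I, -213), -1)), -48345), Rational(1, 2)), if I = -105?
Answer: Mul(Rational(1, 25122), I, Pow(30510617977218, Rational(1, 2))) ≈ Mul(219.87, I)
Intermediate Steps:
Function('A')(p) = Add(1, Mul(Rational(1, 79), p)) (Function('A')(p) = Add(Mul(p, Rational(1, 79)), 1) = Add(Mul(Rational(1, 79), p), 1) = Add(1, Mul(Rational(1, 79), p)))
Pow(Add(Function('A')(Pow(Add(I, -213), -1)), -48345), Rational(1, 2)) = Pow(Add(Add(1, Mul(Rational(1, 79), Pow(Add(-105, -213), -1))), -48345), Rational(1, 2)) = Pow(Add(Add(1, Mul(Rational(1, 79), Pow(-318, -1))), -48345), Rational(1, 2)) = Pow(Add(Add(1, Mul(Rational(1, 79), Rational(-1, 318))), -48345), Rational(1, 2)) = Pow(Add(Add(1, Rational(-1, 25122)), -48345), Rational(1, 2)) = Pow(Add(Rational(25121, 25122), -48345), Rational(1, 2)) = Pow(Rational(-1214497969, 25122), Rational(1, 2)) = Mul(Rational(1, 25122), I, Pow(30510617977218, Rational(1, 2)))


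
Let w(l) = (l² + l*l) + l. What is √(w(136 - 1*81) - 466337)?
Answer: 2*I*√115058 ≈ 678.4*I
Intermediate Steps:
w(l) = l + 2*l² (w(l) = (l² + l²) + l = 2*l² + l = l + 2*l²)
√(w(136 - 1*81) - 466337) = √((136 - 1*81)*(1 + 2*(136 - 1*81)) - 466337) = √((136 - 81)*(1 + 2*(136 - 81)) - 466337) = √(55*(1 + 2*55) - 466337) = √(55*(1 + 110) - 466337) = √(55*111 - 466337) = √(6105 - 466337) = √(-460232) = 2*I*√115058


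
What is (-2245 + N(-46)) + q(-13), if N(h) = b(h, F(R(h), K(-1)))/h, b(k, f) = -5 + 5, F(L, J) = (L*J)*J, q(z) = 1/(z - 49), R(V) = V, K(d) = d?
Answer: -139191/62 ≈ -2245.0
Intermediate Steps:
q(z) = 1/(-49 + z)
F(L, J) = L*J**2 (F(L, J) = (J*L)*J = L*J**2)
b(k, f) = 0
N(h) = 0 (N(h) = 0/h = 0)
(-2245 + N(-46)) + q(-13) = (-2245 + 0) + 1/(-49 - 13) = -2245 + 1/(-62) = -2245 - 1/62 = -139191/62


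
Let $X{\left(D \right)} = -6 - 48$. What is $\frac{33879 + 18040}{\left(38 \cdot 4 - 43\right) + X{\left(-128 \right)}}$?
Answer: $\frac{51919}{55} \approx 943.98$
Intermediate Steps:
$X{\left(D \right)} = -54$ ($X{\left(D \right)} = -6 - 48 = -54$)
$\frac{33879 + 18040}{\left(38 \cdot 4 - 43\right) + X{\left(-128 \right)}} = \frac{33879 + 18040}{\left(38 \cdot 4 - 43\right) - 54} = \frac{51919}{\left(152 - 43\right) - 54} = \frac{51919}{109 - 54} = \frac{51919}{55}$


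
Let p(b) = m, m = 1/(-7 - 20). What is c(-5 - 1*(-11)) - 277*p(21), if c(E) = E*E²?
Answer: 6109/27 ≈ 226.26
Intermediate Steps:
c(E) = E³
m = -1/27 (m = 1/(-27) = -1/27 ≈ -0.037037)
p(b) = -1/27
c(-5 - 1*(-11)) - 277*p(21) = (-5 - 1*(-11))³ - 277*(-1/27) = (-5 + 11)³ + 277/27 = 6³ + 277/27 = 216 + 277/27 = 6109/27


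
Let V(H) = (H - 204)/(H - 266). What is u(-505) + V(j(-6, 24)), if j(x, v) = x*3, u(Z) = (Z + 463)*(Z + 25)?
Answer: 2862831/142 ≈ 20161.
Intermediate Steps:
u(Z) = (25 + Z)*(463 + Z) (u(Z) = (463 + Z)*(25 + Z) = (25 + Z)*(463 + Z))
j(x, v) = 3*x
V(H) = (-204 + H)/(-266 + H)
u(-505) + V(j(-6, 24)) = (11575 + (-505)**2 + 488*(-505)) + (-204 + 3*(-6))/(-266 + 3*(-6)) = (11575 + 255025 - 246440) + (-204 - 18)/(-266 - 18) = 20160 - 222/(-284) = 20160 - 1/284*(-222) = 20160 + 111/142 = 2862831/142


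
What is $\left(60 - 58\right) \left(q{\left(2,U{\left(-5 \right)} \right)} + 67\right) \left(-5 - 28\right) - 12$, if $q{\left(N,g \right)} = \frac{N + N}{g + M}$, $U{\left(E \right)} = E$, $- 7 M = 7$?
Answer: $-4390$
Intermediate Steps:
$M = -1$ ($M = \left(- \frac{1}{7}\right) 7 = -1$)
$q{\left(N,g \right)} = \frac{2 N}{-1 + g}$ ($q{\left(N,g \right)} = \frac{N + N}{g - 1} = \frac{2 N}{-1 + g}$)
$\left(60 - 58\right) \left(q{\left(2,U{\left(-5 \right)} \right)} + 67\right) \left(-5 - 28\right) - 12 = \left(60 - 58\right) \left(2 \cdot 2 \frac{1}{-1 - 5} + 67\right) \left(-5 - 28\right) - 12 = 2 \left(2 \cdot 2 \frac{1}{-6} + 67\right) \left(-5 - 28\right) - 12 = 2 \left(2 \cdot 2 \left(- \frac{1}{6}\right) + 67\right) \left(-33\right) - 12 = 2 \left(- \frac{2}{3} + 67\right) \left(-33\right) - 12 = 2 \cdot \frac{199}{3} \left(-33\right) - 12 = \frac{398}{3} \left(-33\right) - 12 = -4378 - 12 = -4390$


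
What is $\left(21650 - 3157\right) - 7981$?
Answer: $10512$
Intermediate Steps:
$\left(21650 - 3157\right) - 7981 = 18493 - 7981 = 10512$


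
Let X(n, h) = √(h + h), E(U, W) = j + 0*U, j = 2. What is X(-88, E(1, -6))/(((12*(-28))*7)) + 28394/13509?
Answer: 11125945/5295528 ≈ 2.1010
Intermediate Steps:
E(U, W) = 2 (E(U, W) = 2 + 0*U = 2 + 0 = 2)
X(n, h) = √2*√h (X(n, h) = √(2*h) = √2*√h)
X(-88, E(1, -6))/(((12*(-28))*7)) + 28394/13509 = (√2*√2)/(((12*(-28))*7)) + 28394/13509 = 2/((-336*7)) + 28394*(1/13509) = 2/(-2352) + 28394/13509 = 2*(-1/2352) + 28394/13509 = -1/1176 + 28394/13509 = 11125945/5295528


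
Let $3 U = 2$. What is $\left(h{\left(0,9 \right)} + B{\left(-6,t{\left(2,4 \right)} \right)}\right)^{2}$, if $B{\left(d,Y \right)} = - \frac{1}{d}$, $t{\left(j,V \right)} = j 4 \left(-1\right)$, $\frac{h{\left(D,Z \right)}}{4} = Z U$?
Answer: $\frac{21025}{36} \approx 584.03$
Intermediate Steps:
$U = \frac{2}{3}$ ($U = \frac{1}{3} \cdot 2 = \frac{2}{3} \approx 0.66667$)
$h{\left(D,Z \right)} = \frac{8 Z}{3}$ ($h{\left(D,Z \right)} = 4 Z \frac{2}{3} = 4 \frac{2 Z}{3} = \frac{8 Z}{3}$)
$t{\left(j,V \right)} = - 4 j$ ($t{\left(j,V \right)} = 4 j \left(-1\right) = - 4 j$)
$\left(h{\left(0,9 \right)} + B{\left(-6,t{\left(2,4 \right)} \right)}\right)^{2} = \left(\frac{8}{3} \cdot 9 - \frac{1}{-6}\right)^{2} = \left(24 - - \frac{1}{6}\right)^{2} = \left(24 + \frac{1}{6}\right)^{2} = \left(\frac{145}{6}\right)^{2} = \frac{21025}{36}$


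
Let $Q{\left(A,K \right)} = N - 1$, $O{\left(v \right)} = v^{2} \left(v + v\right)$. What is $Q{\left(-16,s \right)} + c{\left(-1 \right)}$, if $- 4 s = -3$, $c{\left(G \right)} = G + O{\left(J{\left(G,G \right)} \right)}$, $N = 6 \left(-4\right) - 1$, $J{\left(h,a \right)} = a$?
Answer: $-29$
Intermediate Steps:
$O{\left(v \right)} = 2 v^{3}$ ($O{\left(v \right)} = v^{2} \cdot 2 v = 2 v^{3}$)
$N = -25$ ($N = -24 - 1 = -25$)
$c{\left(G \right)} = G + 2 G^{3}$
$s = \frac{3}{4}$ ($s = \left(- \frac{1}{4}\right) \left(-3\right) = \frac{3}{4} \approx 0.75$)
$Q{\left(A,K \right)} = -26$ ($Q{\left(A,K \right)} = -25 - 1 = -26$)
$Q{\left(-16,s \right)} + c{\left(-1 \right)} = -26 + \left(-1 + 2 \left(-1\right)^{3}\right) = -26 + \left(-1 + 2 \left(-1\right)\right) = -26 - 3 = -29$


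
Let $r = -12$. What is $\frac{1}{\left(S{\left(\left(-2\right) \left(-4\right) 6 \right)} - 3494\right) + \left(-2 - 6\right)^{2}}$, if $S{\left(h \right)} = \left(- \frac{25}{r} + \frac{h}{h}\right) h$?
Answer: $- \frac{1}{3282} \approx -0.00030469$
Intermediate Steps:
$S{\left(h \right)} = \frac{37 h}{12}$ ($S{\left(h \right)} = \left(- \frac{25}{-12} + \frac{h}{h}\right) h = \left(\left(-25\right) \left(- \frac{1}{12}\right) + 1\right) h = \left(\frac{25}{12} + 1\right) h = \frac{37 h}{12}$)
$\frac{1}{\left(S{\left(\left(-2\right) \left(-4\right) 6 \right)} - 3494\right) + \left(-2 - 6\right)^{2}} = \frac{1}{\left(\frac{37 \left(-2\right) \left(-4\right) 6}{12} - 3494\right) + \left(-2 - 6\right)^{2}} = \frac{1}{\left(\frac{37 \cdot 8 \cdot 6}{12} - 3494\right) + \left(-8\right)^{2}} = \frac{1}{\left(\frac{37}{12} \cdot 48 - 3494\right) + 64} = \frac{1}{\left(148 - 3494\right) + 64} = \frac{1}{-3346 + 64} = \frac{1}{-3282} = - \frac{1}{3282}$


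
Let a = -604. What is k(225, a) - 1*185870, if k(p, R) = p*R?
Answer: -321770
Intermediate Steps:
k(p, R) = R*p
k(225, a) - 1*185870 = -604*225 - 1*185870 = -135900 - 185870 = -321770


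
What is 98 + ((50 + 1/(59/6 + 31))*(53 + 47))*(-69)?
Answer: -16908478/49 ≈ -3.4507e+5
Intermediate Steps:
98 + ((50 + 1/(59/6 + 31))*(53 + 47))*(-69) = 98 + ((50 + 1/(59*(⅙) + 31))*100)*(-69) = 98 + ((50 + 1/(59/6 + 31))*100)*(-69) = 98 + ((50 + 1/(245/6))*100)*(-69) = 98 + ((50 + 6/245)*100)*(-69) = 98 + ((12256/245)*100)*(-69) = 98 + (245120/49)*(-69) = 98 - 16913280/49 = -16908478/49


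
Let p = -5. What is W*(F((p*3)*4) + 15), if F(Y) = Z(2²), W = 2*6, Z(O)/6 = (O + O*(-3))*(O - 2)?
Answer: -972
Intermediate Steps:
Z(O) = -12*O*(-2 + O) (Z(O) = 6*((O + O*(-3))*(O - 2)) = 6*((O - 3*O)*(-2 + O)) = 6*((-2*O)*(-2 + O)) = 6*(-2*O*(-2 + O)) = -12*O*(-2 + O))
W = 12
F(Y) = -96 (F(Y) = 12*2²*(2 - 1*2²) = 12*4*(2 - 1*4) = 12*4*(2 - 4) = 12*4*(-2) = -96)
W*(F((p*3)*4) + 15) = 12*(-96 + 15) = 12*(-81) = -972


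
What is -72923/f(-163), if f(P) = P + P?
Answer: 72923/326 ≈ 223.69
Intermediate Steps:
f(P) = 2*P
-72923/f(-163) = -72923/(2*(-163)) = -72923/(-326) = -72923*(-1/326) = 72923/326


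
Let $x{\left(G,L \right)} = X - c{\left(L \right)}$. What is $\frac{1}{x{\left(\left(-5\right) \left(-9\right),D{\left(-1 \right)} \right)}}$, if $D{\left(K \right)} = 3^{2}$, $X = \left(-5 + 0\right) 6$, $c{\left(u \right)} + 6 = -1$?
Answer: $- \frac{1}{23} \approx -0.043478$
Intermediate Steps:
$c{\left(u \right)} = -7$ ($c{\left(u \right)} = -6 - 1 = -7$)
$X = -30$ ($X = \left(-5\right) 6 = -30$)
$D{\left(K \right)} = 9$
$x{\left(G,L \right)} = -23$ ($x{\left(G,L \right)} = -30 - -7 = -30 + 7 = -23$)
$\frac{1}{x{\left(\left(-5\right) \left(-9\right),D{\left(-1 \right)} \right)}} = \frac{1}{-23} = - \frac{1}{23}$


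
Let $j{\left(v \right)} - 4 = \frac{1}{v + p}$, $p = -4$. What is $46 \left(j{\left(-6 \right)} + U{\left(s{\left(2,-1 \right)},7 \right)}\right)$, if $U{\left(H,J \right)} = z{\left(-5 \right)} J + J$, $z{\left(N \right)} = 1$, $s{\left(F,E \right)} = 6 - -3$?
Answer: $\frac{4117}{5} \approx 823.4$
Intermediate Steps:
$s{\left(F,E \right)} = 9$ ($s{\left(F,E \right)} = 6 + 3 = 9$)
$U{\left(H,J \right)} = 2 J$ ($U{\left(H,J \right)} = 1 J + J = J + J = 2 J$)
$j{\left(v \right)} = 4 + \frac{1}{-4 + v}$ ($j{\left(v \right)} = 4 + \frac{1}{v - 4} = 4 + \frac{1}{-4 + v}$)
$46 \left(j{\left(-6 \right)} + U{\left(s{\left(2,-1 \right)},7 \right)}\right) = 46 \left(\frac{-15 + 4 \left(-6\right)}{-4 - 6} + 2 \cdot 7\right) = 46 \left(\frac{-15 - 24}{-10} + 14\right) = 46 \left(\left(- \frac{1}{10}\right) \left(-39\right) + 14\right) = 46 \left(\frac{39}{10} + 14\right) = 46 \cdot \frac{179}{10} = \frac{4117}{5}$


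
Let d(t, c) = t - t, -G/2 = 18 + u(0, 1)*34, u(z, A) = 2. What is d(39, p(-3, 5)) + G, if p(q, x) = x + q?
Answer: -172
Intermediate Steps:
p(q, x) = q + x
G = -172 (G = -2*(18 + 2*34) = -2*(18 + 68) = -2*86 = -172)
d(t, c) = 0
d(39, p(-3, 5)) + G = 0 - 172 = -172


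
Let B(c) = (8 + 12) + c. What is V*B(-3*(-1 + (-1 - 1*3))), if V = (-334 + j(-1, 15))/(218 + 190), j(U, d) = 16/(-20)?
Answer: -1953/68 ≈ -28.721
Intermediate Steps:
j(U, d) = -⅘ (j(U, d) = 16*(-1/20) = -⅘)
B(c) = 20 + c
V = -279/340 (V = (-334 - ⅘)/(218 + 190) = -1674/5/408 = -1674/5*1/408 = -279/340 ≈ -0.82059)
V*B(-3*(-1 + (-1 - 1*3))) = -279*(20 - 3*(-1 + (-1 - 1*3)))/340 = -279*(20 - 3*(-1 + (-1 - 3)))/340 = -279*(20 - 3*(-1 - 4))/340 = -279*(20 - 3*(-5))/340 = -279*(20 + 15)/340 = -279/340*35 = -1953/68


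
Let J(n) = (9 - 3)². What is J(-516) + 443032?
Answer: 443068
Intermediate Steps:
J(n) = 36 (J(n) = 6² = 36)
J(-516) + 443032 = 36 + 443032 = 443068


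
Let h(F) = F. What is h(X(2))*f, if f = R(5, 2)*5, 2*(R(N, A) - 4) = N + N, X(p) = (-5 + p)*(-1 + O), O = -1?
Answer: 270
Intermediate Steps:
X(p) = 10 - 2*p (X(p) = (-5 + p)*(-1 - 1) = (-5 + p)*(-2) = 10 - 2*p)
R(N, A) = 4 + N (R(N, A) = 4 + (N + N)/2 = 4 + (2*N)/2 = 4 + N)
f = 45 (f = (4 + 5)*5 = 9*5 = 45)
h(X(2))*f = (10 - 2*2)*45 = (10 - 4)*45 = 6*45 = 270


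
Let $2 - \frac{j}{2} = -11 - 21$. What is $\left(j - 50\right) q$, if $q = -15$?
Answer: $-270$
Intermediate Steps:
$j = 68$ ($j = 4 - 2 \left(-11 - 21\right) = 4 - -64 = 4 + 64 = 68$)
$\left(j - 50\right) q = \left(68 - 50\right) \left(-15\right) = 18 \left(-15\right) = -270$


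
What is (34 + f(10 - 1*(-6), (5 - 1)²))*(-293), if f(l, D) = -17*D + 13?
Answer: 65925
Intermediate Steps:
f(l, D) = 13 - 17*D
(34 + f(10 - 1*(-6), (5 - 1)²))*(-293) = (34 + (13 - 17*(5 - 1)²))*(-293) = (34 + (13 - 17*4²))*(-293) = (34 + (13 - 17*16))*(-293) = (34 + (13 - 272))*(-293) = (34 - 259)*(-293) = -225*(-293) = 65925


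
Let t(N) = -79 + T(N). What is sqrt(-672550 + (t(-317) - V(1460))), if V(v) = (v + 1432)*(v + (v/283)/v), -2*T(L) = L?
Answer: 7*I*sqrt(32001607738)/566 ≈ 2212.4*I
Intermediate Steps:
T(L) = -L/2
V(v) = (1432 + v)*(1/283 + v) (V(v) = (1432 + v)*(v + (v*(1/283))/v) = (1432 + v)*(v + (v/283)/v) = (1432 + v)*(v + 1/283) = (1432 + v)*(1/283 + v))
t(N) = -79 - N/2
sqrt(-672550 + (t(-317) - V(1460))) = sqrt(-672550 + ((-79 - 1/2*(-317)) - (1432/283 + 1460**2 + (405257/283)*1460))) = sqrt(-672550 + ((-79 + 317/2) - (1432/283 + 2131600 + 591675220/283))) = sqrt(-672550 + (159/2 - 1*1194919452/283)) = sqrt(-672550 + (159/2 - 1194919452/283)) = sqrt(-672550 - 2389793907/566) = sqrt(-2770457207/566) = 7*I*sqrt(32001607738)/566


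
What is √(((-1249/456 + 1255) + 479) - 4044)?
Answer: I*√120225426/228 ≈ 48.091*I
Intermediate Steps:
√(((-1249/456 + 1255) + 479) - 4044) = √((571031/456 + 479) - 4044) = √(789455/456 - 4044) = √(-1054609/456) = I*√120225426/228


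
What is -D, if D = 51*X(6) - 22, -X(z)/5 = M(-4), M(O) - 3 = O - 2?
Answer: -743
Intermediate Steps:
M(O) = 1 + O (M(O) = 3 + (O - 2) = 3 + (-2 + O) = 1 + O)
X(z) = 15 (X(z) = -5*(1 - 4) = -5*(-3) = 15)
D = 743 (D = 51*15 - 22 = 765 - 22 = 743)
-D = -1*743 = -743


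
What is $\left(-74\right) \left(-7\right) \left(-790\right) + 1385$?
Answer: $-407835$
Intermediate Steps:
$\left(-74\right) \left(-7\right) \left(-790\right) + 1385 = 518 \left(-790\right) + 1385 = -409220 + 1385 = -407835$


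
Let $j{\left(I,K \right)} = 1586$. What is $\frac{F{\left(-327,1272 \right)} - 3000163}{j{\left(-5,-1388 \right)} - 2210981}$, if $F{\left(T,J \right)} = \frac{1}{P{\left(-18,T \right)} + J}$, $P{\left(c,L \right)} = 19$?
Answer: $\frac{1291070144}{950776315} \approx 1.3579$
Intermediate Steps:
$F{\left(T,J \right)} = \frac{1}{19 + J}$
$\frac{F{\left(-327,1272 \right)} - 3000163}{j{\left(-5,-1388 \right)} - 2210981} = \frac{\frac{1}{19 + 1272} - 3000163}{1586 - 2210981} = \frac{\frac{1}{1291} - 3000163}{-2209395} = \left(\frac{1}{1291} - 3000163\right) \left(- \frac{1}{2209395}\right) = \left(- \frac{3873210432}{1291}\right) \left(- \frac{1}{2209395}\right) = \frac{1291070144}{950776315}$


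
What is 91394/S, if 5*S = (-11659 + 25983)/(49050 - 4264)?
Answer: 5116464605/3581 ≈ 1.4288e+6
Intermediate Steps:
S = 7162/111965 (S = ((-11659 + 25983)/(49050 - 4264))/5 = (14324/44786)/5 = (14324*(1/44786))/5 = (1/5)*(7162/22393) = 7162/111965 ≈ 0.063966)
91394/S = 91394/(7162/111965) = 91394*(111965/7162) = 5116464605/3581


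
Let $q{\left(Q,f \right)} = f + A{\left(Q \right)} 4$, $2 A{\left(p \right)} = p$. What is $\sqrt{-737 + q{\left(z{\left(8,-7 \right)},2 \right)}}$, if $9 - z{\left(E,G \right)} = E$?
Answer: $i \sqrt{733} \approx 27.074 i$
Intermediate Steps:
$z{\left(E,G \right)} = 9 - E$
$A{\left(p \right)} = \frac{p}{2}$
$q{\left(Q,f \right)} = f + 2 Q$ ($q{\left(Q,f \right)} = f + \frac{Q}{2} \cdot 4 = f + 2 Q$)
$\sqrt{-737 + q{\left(z{\left(8,-7 \right)},2 \right)}} = \sqrt{-737 + \left(2 + 2 \left(9 - 8\right)\right)} = \sqrt{-737 + \left(2 + 2 \cdot 1\right)} = \sqrt{-737 + \left(2 + 2\right)} = \sqrt{-737 + 4} = \sqrt{-733} = i \sqrt{733}$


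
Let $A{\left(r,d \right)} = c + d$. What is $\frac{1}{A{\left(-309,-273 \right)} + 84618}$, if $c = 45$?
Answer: $\frac{1}{84390} \approx 1.185 \cdot 10^{-5}$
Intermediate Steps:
$A{\left(r,d \right)} = 45 + d$
$\frac{1}{A{\left(-309,-273 \right)} + 84618} = \frac{1}{\left(45 - 273\right) + 84618} = \frac{1}{-228 + 84618} = \frac{1}{84390}$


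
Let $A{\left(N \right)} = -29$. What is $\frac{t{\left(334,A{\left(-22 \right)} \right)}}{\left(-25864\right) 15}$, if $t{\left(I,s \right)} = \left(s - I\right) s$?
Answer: $- \frac{3509}{129320} \approx -0.027134$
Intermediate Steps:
$t{\left(I,s \right)} = s \left(s - I\right)$
$\frac{t{\left(334,A{\left(-22 \right)} \right)}}{\left(-25864\right) 15} = \frac{\left(-29\right) \left(-29 - 334\right)}{\left(-25864\right) 15} = \frac{\left(-29\right) \left(-29 - 334\right)}{-387960} = \left(-29\right) \left(-363\right) \left(- \frac{1}{387960}\right) = 10527 \left(- \frac{1}{387960}\right) = - \frac{3509}{129320}$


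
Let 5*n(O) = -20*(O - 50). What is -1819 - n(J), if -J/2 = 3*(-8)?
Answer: -1827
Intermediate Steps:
J = 48 (J = -6*(-8) = -2*(-24) = 48)
n(O) = 200 - 4*O (n(O) = (-20*(O - 50))/5 = (-20*(-50 + O))/5 = (1000 - 20*O)/5 = 200 - 4*O)
-1819 - n(J) = -1819 - (200 - 4*48) = -1819 - (200 - 192) = -1819 - 1*8 = -1819 - 8 = -1827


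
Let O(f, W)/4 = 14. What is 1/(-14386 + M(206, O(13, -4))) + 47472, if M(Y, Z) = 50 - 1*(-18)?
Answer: 679704095/14318 ≈ 47472.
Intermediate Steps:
O(f, W) = 56 (O(f, W) = 4*14 = 56)
M(Y, Z) = 68 (M(Y, Z) = 50 + 18 = 68)
1/(-14386 + M(206, O(13, -4))) + 47472 = 1/(-14386 + 68) + 47472 = 1/(-14318) + 47472 = -1/14318 + 47472 = 679704095/14318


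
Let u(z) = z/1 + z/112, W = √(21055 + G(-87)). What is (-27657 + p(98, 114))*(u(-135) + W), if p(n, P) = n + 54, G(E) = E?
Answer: 419588775/112 - 55010*√5242 ≈ -2.3649e+5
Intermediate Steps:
W = 2*√5242 (W = √(21055 - 87) = √20968 = 2*√5242 ≈ 144.80)
p(n, P) = 54 + n
u(z) = 113*z/112 (u(z) = z*1 + z*(1/112) = z + z/112 = 113*z/112)
(-27657 + p(98, 114))*(u(-135) + W) = (-27657 + (54 + 98))*((113/112)*(-135) + 2*√5242) = (-27657 + 152)*(-15255/112 + 2*√5242) = -27505*(-15255/112 + 2*√5242) = 419588775/112 - 55010*√5242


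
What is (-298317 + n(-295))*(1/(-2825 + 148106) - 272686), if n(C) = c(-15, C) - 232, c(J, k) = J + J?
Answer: 11828533958838935/145281 ≈ 8.1418e+10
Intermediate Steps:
c(J, k) = 2*J
n(C) = -262 (n(C) = 2*(-15) - 232 = -30 - 232 = -262)
(-298317 + n(-295))*(1/(-2825 + 148106) - 272686) = (-298317 - 262)*(1/(-2825 + 148106) - 272686) = -298579*(1/145281 - 272686) = -298579*(-39616094765/145281) = 11828533958838935/145281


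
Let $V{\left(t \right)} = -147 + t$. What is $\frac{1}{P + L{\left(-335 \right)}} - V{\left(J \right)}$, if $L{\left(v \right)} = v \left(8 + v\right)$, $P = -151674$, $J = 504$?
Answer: $- \frac{15040054}{42129} \approx -357.0$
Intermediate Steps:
$\frac{1}{P + L{\left(-335 \right)}} - V{\left(J \right)} = \frac{1}{-151674 - 335 \left(8 - 335\right)} - \left(-147 + 504\right) = \frac{1}{-151674 - -109545} - 357 = \frac{1}{-151674 + 109545} - 357 = \frac{1}{-42129} - 357 = - \frac{1}{42129} - 357 = - \frac{15040054}{42129}$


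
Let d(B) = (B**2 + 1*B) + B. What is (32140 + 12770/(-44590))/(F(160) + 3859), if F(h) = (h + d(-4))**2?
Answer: 143310983/143058097 ≈ 1.0018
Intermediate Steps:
d(B) = B**2 + 2*B (d(B) = (B**2 + B) + B = (B + B**2) + B = B**2 + 2*B)
F(h) = (8 + h)**2 (F(h) = (h - 4*(2 - 4))**2 = (h - 4*(-2))**2 = (h + 8)**2 = (8 + h)**2)
(32140 + 12770/(-44590))/(F(160) + 3859) = (32140 + 12770/(-44590))/((8 + 160)**2 + 3859) = (32140 + 12770*(-1/44590))/(168**2 + 3859) = (32140 - 1277/4459)/(28224 + 3859) = (143310983/4459)/32083 = (143310983/4459)*(1/32083) = 143310983/143058097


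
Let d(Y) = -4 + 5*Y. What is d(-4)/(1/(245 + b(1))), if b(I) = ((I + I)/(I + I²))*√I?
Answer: -5904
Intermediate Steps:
b(I) = 2*I^(3/2)/(I + I²) (b(I) = ((2*I)/(I + I²))*√I = (2*I/(I + I²))*√I = 2*I^(3/2)/(I + I²))
d(-4)/(1/(245 + b(1))) = (-4 + 5*(-4))/(1/(245 + 2*√1/(1 + 1))) = (-4 - 20)/(1/(245 + 2*1/2)) = -24/(1/(245 + 2*1*(½))) = -24/(1/(245 + 1)) = -24/(1/246) = -24/1/246 = -24*246 = -5904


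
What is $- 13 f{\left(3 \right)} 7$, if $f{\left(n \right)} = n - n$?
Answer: $0$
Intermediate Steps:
$f{\left(n \right)} = 0$
$- 13 f{\left(3 \right)} 7 = \left(-13\right) 0 \cdot 7 = 0 \cdot 7 = 0$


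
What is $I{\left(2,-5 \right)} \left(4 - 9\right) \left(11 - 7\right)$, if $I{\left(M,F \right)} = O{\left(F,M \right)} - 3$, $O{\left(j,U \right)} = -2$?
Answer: $100$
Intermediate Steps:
$I{\left(M,F \right)} = -5$ ($I{\left(M,F \right)} = -2 - 3 = -5$)
$I{\left(2,-5 \right)} \left(4 - 9\right) \left(11 - 7\right) = - 5 \left(4 - 9\right) \left(11 - 7\right) = - 5 \left(\left(-5\right) 4\right) = \left(-5\right) \left(-20\right) = 100$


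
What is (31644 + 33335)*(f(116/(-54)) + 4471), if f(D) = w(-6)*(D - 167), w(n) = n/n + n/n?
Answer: 7250551757/27 ≈ 2.6854e+8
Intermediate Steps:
w(n) = 2 (w(n) = 1 + 1 = 2)
f(D) = -334 + 2*D (f(D) = 2*(D - 167) = 2*(-167 + D) = -334 + 2*D)
(31644 + 33335)*(f(116/(-54)) + 4471) = (31644 + 33335)*((-334 + 2*(116/(-54))) + 4471) = 64979*((-334 + 2*(116*(-1/54))) + 4471) = 64979*((-334 + 2*(-58/27)) + 4471) = 64979*((-334 - 116/27) + 4471) = 64979*(-9134/27 + 4471) = 64979*(111583/27) = 7250551757/27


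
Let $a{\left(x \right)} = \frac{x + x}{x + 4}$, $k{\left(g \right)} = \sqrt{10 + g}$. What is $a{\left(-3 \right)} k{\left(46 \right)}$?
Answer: $- 12 \sqrt{14} \approx -44.9$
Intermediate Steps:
$a{\left(x \right)} = \frac{2 x}{4 + x}$
$a{\left(-3 \right)} k{\left(46 \right)} = 2 \left(-3\right) \frac{1}{4 - 3} \sqrt{10 + 46} = 2 \left(-3\right) 1^{-1} \sqrt{56} = 2 \left(-3\right) 1 \cdot 2 \sqrt{14} = - 6 \cdot 2 \sqrt{14} = - 12 \sqrt{14}$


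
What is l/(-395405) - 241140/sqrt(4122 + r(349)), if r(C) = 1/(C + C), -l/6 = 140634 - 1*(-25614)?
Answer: 997488/395405 - 241140*sqrt(2008255586)/2877157 ≈ -3753.4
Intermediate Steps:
l = -997488 (l = -6*(140634 - 1*(-25614)) = -6*(140634 + 25614) = -6*166248 = -997488)
r(C) = 1/(2*C)
l/(-395405) - 241140/sqrt(4122 + r(349)) = -997488/(-395405) - 241140/sqrt(4122 + (1/2)/349) = -997488*(-1/395405) - 241140/sqrt(4122 + (1/2)*(1/349)) = 997488/395405 - 241140/sqrt(4122 + 1/698) = 997488/395405 - 241140*sqrt(2008255586)/2877157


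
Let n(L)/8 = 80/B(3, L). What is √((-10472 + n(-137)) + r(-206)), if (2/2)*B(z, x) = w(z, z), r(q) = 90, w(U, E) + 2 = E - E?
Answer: I*√10702 ≈ 103.45*I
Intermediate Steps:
w(U, E) = -2 (w(U, E) = -2 + (E - E) = -2 + 0 = -2)
B(z, x) = -2
n(L) = -320 (n(L) = 8*(80/(-2)) = 8*(80*(-½)) = 8*(-40) = -320)
√((-10472 + n(-137)) + r(-206)) = √((-10472 - 320) + 90) = √(-10792 + 90) = √(-10702) = I*√10702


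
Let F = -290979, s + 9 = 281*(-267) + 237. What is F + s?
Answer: -365778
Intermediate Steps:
s = -74799 (s = -9 + (281*(-267) + 237) = -9 + (-75027 + 237) = -9 - 74790 = -74799)
F + s = -290979 - 74799 = -365778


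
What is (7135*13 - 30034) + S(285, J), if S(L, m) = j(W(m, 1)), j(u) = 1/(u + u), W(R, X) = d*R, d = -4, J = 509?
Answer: 255399911/4072 ≈ 62721.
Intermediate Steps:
W(R, X) = -4*R
j(u) = 1/(2*u)
S(L, m) = -1/(8*m) (S(L, m) = 1/(2*((-4*m))) = (-1/(4*m))/2 = -1/(8*m))
(7135*13 - 30034) + S(285, J) = (7135*13 - 30034) - ⅛/509 = (92755 - 30034) - ⅛*1/509 = 62721 - 1/4072 = 255399911/4072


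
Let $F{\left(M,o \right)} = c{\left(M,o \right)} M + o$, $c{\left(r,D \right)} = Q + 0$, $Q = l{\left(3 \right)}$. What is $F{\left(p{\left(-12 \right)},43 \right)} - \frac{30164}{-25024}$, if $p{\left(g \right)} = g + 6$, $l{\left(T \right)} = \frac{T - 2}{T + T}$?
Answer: $\frac{270293}{6256} \approx 43.205$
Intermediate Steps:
$l{\left(T \right)} = \frac{-2 + T}{2 T}$
$Q = \frac{1}{6}$ ($Q = \frac{-2 + 3}{2 \cdot 3} = \frac{1}{2} \cdot \frac{1}{3} \cdot 1 = \frac{1}{6} \approx 0.16667$)
$p{\left(g \right)} = 6 + g$
$c{\left(r,D \right)} = \frac{1}{6}$ ($c{\left(r,D \right)} = \frac{1}{6} + 0 = \frac{1}{6}$)
$F{\left(M,o \right)} = o + \frac{M}{6}$ ($F{\left(M,o \right)} = \frac{M}{6} + o = o + \frac{M}{6}$)
$F{\left(p{\left(-12 \right)},43 \right)} - \frac{30164}{-25024} = \left(43 + \frac{6 - 12}{6}\right) - \frac{30164}{-25024} = \left(43 + \frac{1}{6} \left(-6\right)\right) - - \frac{7541}{6256} = \left(43 - 1\right) + \frac{7541}{6256} = 42 + \frac{7541}{6256} = \frac{270293}{6256}$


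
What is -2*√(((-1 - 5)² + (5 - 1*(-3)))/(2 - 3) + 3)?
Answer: -2*I*√41 ≈ -12.806*I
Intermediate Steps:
-2*√(((-1 - 5)² + (5 - 1*(-3)))/(2 - 3) + 3) = -2*√(((-6)² + (5 + 3))/(-1) + 3) = -2*√((36 + 8)*(-1) + 3) = -2*√(44*(-1) + 3) = -2*√(-44 + 3) = -2*I*√41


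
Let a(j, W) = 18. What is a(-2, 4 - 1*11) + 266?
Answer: 284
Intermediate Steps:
a(-2, 4 - 1*11) + 266 = 18 + 266 = 284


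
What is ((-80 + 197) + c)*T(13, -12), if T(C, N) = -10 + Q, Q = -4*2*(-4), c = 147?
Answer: 5808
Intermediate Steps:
Q = 32 (Q = -8*(-4) = 32)
T(C, N) = 22 (T(C, N) = -10 + 32 = 22)
((-80 + 197) + c)*T(13, -12) = ((-80 + 197) + 147)*22 = (117 + 147)*22 = 264*22 = 5808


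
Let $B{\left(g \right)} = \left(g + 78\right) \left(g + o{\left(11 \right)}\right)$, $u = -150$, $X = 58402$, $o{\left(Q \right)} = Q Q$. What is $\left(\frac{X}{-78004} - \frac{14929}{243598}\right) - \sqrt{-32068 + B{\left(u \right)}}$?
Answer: $- \frac{1923891514}{2375202299} - 2 i \sqrt{7495} \approx -0.80999 - 173.15 i$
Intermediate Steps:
$o{\left(Q \right)} = Q^{2}$
$B{\left(g \right)} = \left(78 + g\right) \left(121 + g\right)$ ($B{\left(g \right)} = \left(g + 78\right) \left(g + 11^{2}\right) = \left(78 + g\right) \left(g + 121\right) = \left(78 + g\right) \left(121 + g\right)$)
$\left(\frac{X}{-78004} - \frac{14929}{243598}\right) - \sqrt{-32068 + B{\left(u \right)}} = \left(\frac{58402}{-78004} - \frac{14929}{243598}\right) - \sqrt{-32068 + \left(9438 + \left(-150\right)^{2} + 199 \left(-150\right)\right)} = \left(58402 \left(- \frac{1}{78004}\right) - \frac{14929}{243598}\right) - \sqrt{-32068 + \left(9438 + 22500 - 29850\right)} = \left(- \frac{29201}{39002} - \frac{14929}{243598}\right) - \sqrt{-32068 + 2088} = - \frac{1923891514}{2375202299} - \sqrt{-29980} = - \frac{1923891514}{2375202299} - 2 i \sqrt{7495}$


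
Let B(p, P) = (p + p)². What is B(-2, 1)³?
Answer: 4096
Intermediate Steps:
B(p, P) = 4*p² (B(p, P) = (2*p)² = 4*p²)
B(-2, 1)³ = (4*(-2)²)³ = (4*4)³ = 16³ = 4096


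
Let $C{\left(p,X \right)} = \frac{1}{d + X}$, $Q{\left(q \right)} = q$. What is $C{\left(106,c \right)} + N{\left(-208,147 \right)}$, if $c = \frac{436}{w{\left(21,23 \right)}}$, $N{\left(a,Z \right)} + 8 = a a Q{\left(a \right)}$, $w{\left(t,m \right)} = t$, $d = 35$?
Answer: $- \frac{10537735299}{1171} \approx -8.9989 \cdot 10^{6}$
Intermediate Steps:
$N{\left(a,Z \right)} = -8 + a^{3}$ ($N{\left(a,Z \right)} = -8 + a a a = -8 + a^{2} a = -8 + a^{3}$)
$c = \frac{436}{21} \approx 20.762$
$C{\left(p,X \right)} = \frac{1}{35 + X}$
$C{\left(106,c \right)} + N{\left(-208,147 \right)} = \frac{1}{35 + \frac{436}{21}} + \left(-8 + \left(-208\right)^{3}\right) = \frac{1}{\frac{1171}{21}} - 8998920 = \frac{21}{1171} - 8998920 = - \frac{10537735299}{1171}$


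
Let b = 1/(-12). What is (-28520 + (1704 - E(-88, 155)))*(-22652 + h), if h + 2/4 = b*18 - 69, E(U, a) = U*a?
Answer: 299398248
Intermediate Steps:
b = -1/12 ≈ -0.083333
h = -71 (h = -½ + (-1/12*18 - 69) = -½ + (-3/2 - 69) = -½ - 141/2 = -71)
(-28520 + (1704 - E(-88, 155)))*(-22652 + h) = (-28520 + (1704 - (-88)*155))*(-22652 - 71) = (-28520 + (1704 - 1*(-13640)))*(-22723) = (-28520 + (1704 + 13640))*(-22723) = (-28520 + 15344)*(-22723) = -13176*(-22723) = 299398248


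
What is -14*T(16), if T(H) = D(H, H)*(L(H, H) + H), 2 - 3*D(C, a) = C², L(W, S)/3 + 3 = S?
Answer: 195580/3 ≈ 65193.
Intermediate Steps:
L(W, S) = -9 + 3*S
D(C, a) = ⅔ - C²/3
T(H) = (-9 + 4*H)*(⅔ - H²/3) (T(H) = (⅔ - H²/3)*((-9 + 3*H) + H) = (⅔ - H²/3)*(-9 + 4*H) = (-9 + 4*H)*(⅔ - H²/3))
-14*T(16) = -(-14)*(-9 + 4*16)*(-2 + 16²)/3 = -(-14)*(-9 + 64)*(-2 + 256)/3 = -(-14)*55*254/3 = -14*(-13970/3) = 195580/3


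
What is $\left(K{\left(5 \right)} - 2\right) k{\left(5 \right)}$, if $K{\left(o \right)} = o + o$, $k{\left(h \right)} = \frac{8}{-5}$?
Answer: $- \frac{64}{5} \approx -12.8$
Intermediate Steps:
$k{\left(h \right)} = - \frac{8}{5}$ ($k{\left(h \right)} = 8 \left(- \frac{1}{5}\right) = - \frac{8}{5}$)
$K{\left(o \right)} = 2 o$
$\left(K{\left(5 \right)} - 2\right) k{\left(5 \right)} = \left(2 \cdot 5 - 2\right) \left(- \frac{8}{5}\right) = \left(10 - 2\right) \left(- \frac{8}{5}\right) = 8 \left(- \frac{8}{5}\right) = - \frac{64}{5}$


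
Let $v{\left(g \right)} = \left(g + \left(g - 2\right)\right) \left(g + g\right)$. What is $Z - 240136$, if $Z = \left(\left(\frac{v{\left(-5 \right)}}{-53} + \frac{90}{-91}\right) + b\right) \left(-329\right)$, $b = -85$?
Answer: $- \frac{145448389}{689} \approx -2.111 \cdot 10^{5}$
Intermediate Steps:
$v{\left(g \right)} = 2 g \left(-2 + 2 g\right)$ ($v{\left(g \right)} = \left(g + \left(g - 2\right)\right) 2 g = \left(g + \left(-2 + g\right)\right) 2 g = \left(-2 + 2 g\right) 2 g = 2 g \left(-2 + 2 g\right)$)
$Z = \frac{20005315}{689}$ ($Z = \left(\left(\frac{4 \left(-5\right) \left(-1 - 5\right)}{-53} + \frac{90}{-91}\right) - 85\right) \left(-329\right) = \left(\left(4 \left(-5\right) \left(-6\right) \left(- \frac{1}{53}\right) + 90 \left(- \frac{1}{91}\right)\right) - 85\right) \left(-329\right) = \left(\left(120 \left(- \frac{1}{53}\right) - \frac{90}{91}\right) - 85\right) \left(-329\right) = \left(\left(- \frac{120}{53} - \frac{90}{91}\right) - 85\right) \left(-329\right) = \left(- \frac{15690}{4823} - 85\right) \left(-329\right) = \left(- \frac{425645}{4823}\right) \left(-329\right) = \frac{20005315}{689} \approx 29035.0$)
$Z - 240136 = \frac{20005315}{689} - 240136 = - \frac{145448389}{689}$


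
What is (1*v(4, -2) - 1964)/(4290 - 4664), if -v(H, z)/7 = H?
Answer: 996/187 ≈ 5.3262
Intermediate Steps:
v(H, z) = -7*H
(1*v(4, -2) - 1964)/(4290 - 4664) = (1*(-7*4) - 1964)/(4290 - 4664) = (1*(-28) - 1964)/(-374) = (-28 - 1964)*(-1/374) = -1992*(-1/374) = 996/187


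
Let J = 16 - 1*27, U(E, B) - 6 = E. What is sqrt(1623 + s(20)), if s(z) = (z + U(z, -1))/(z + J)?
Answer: sqrt(14653)/3 ≈ 40.350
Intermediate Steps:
U(E, B) = 6 + E
J = -11 (J = 16 - 27 = -11)
s(z) = (6 + 2*z)/(-11 + z) (s(z) = (z + (6 + z))/(z - 11) = (6 + 2*z)/(-11 + z))
sqrt(1623 + s(20)) = sqrt(1623 + 2*(3 + 20)/(-11 + 20)) = sqrt(1623 + 2*23/9) = sqrt(1623 + 2*(1/9)*23) = sqrt(1623 + 46/9) = sqrt(14653/9) = sqrt(14653)/3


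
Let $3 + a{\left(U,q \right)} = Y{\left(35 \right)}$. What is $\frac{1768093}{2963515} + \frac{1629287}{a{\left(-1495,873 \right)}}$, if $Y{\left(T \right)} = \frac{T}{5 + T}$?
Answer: $- \frac{38627301652859}{50379755} \approx -7.6672 \cdot 10^{5}$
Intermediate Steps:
$a{\left(U,q \right)} = - \frac{17}{8}$ ($a{\left(U,q \right)} = -3 + \frac{35}{5 + 35} = -3 + \frac{35}{40} = -3 + 35 \cdot \frac{1}{40} = -3 + \frac{7}{8} = - \frac{17}{8}$)
$\frac{1768093}{2963515} + \frac{1629287}{a{\left(-1495,873 \right)}} = \frac{1768093}{2963515} + \frac{1629287}{- \frac{17}{8}} = 1768093 \cdot \frac{1}{2963515} + 1629287 \left(- \frac{8}{17}\right) = \frac{1768093}{2963515} - \frac{13034296}{17} = - \frac{38627301652859}{50379755}$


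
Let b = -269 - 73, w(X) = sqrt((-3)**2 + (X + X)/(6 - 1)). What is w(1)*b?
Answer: -342*sqrt(235)/5 ≈ -1048.6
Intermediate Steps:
w(X) = sqrt(9 + 2*X/5) (w(X) = sqrt(9 + (2*X)/5) = sqrt(9 + (2*X)*(1/5)) = sqrt(9 + 2*X/5))
b = -342
w(1)*b = (sqrt(225 + 10*1)/5)*(-342) = (sqrt(225 + 10)/5)*(-342) = (sqrt(235)/5)*(-342) = -342*sqrt(235)/5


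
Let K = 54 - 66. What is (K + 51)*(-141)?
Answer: -5499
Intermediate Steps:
K = -12
(K + 51)*(-141) = (-12 + 51)*(-141) = 39*(-141) = -5499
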